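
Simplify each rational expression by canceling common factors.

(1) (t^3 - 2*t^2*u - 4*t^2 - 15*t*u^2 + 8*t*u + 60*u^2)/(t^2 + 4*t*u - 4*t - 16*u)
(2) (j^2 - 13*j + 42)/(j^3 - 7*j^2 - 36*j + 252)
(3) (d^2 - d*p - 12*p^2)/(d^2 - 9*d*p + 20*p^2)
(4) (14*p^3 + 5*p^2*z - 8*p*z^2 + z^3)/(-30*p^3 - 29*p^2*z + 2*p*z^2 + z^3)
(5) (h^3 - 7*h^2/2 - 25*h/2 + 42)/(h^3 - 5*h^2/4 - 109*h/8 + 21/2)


(1) = (t^2 - 2*t*u - 15*u^2)/(t + 4*u)
(2) = 1/(j + 6)
(3) = (-d - 3*p)/(-d + 5*p)
(4) = (14*p^2 - 9*p*z + z^2)/(-30*p^2 + p*z + z^2)
(5) = (4*h - 12)/(4*h - 3)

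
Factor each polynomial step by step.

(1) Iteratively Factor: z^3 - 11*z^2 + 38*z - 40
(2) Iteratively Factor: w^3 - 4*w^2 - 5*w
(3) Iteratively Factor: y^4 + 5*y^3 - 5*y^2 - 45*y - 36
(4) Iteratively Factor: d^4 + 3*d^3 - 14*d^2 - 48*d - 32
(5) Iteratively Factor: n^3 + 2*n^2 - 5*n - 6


(1) = (z - 2)*(z^2 - 9*z + 20) = (z - 5)*(z - 2)*(z - 4)
(2) = (w + 1)*(w^2 - 5*w) = (w - 5)*(w + 1)*(w)
(3) = (y - 3)*(y^3 + 8*y^2 + 19*y + 12) = (y - 3)*(y + 3)*(y^2 + 5*y + 4) = (y - 3)*(y + 1)*(y + 3)*(y + 4)
(4) = (d + 4)*(d^3 - d^2 - 10*d - 8) = (d + 2)*(d + 4)*(d^2 - 3*d - 4) = (d + 1)*(d + 2)*(d + 4)*(d - 4)
(5) = (n + 3)*(n^2 - n - 2) = (n + 1)*(n + 3)*(n - 2)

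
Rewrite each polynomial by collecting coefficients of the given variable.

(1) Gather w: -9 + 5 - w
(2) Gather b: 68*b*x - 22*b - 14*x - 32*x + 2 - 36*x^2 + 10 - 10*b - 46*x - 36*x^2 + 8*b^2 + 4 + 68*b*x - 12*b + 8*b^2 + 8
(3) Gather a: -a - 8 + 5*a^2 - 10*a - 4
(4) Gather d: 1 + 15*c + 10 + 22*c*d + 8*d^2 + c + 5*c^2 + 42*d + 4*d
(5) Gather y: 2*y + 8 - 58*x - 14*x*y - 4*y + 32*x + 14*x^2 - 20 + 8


(1) = -w - 4
(2) = 16*b^2 + b*(136*x - 44) - 72*x^2 - 92*x + 24
(3) = 5*a^2 - 11*a - 12
(4) = 5*c^2 + 16*c + 8*d^2 + d*(22*c + 46) + 11
(5) = 14*x^2 - 26*x + y*(-14*x - 2) - 4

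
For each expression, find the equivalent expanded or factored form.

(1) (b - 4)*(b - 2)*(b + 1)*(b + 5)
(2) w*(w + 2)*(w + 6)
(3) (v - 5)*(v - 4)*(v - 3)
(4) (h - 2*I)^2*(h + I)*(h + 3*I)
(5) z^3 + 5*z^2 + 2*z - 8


(1) = b^4 - 23*b^2 + 18*b + 40
(2) = w^3 + 8*w^2 + 12*w
(3) = v^3 - 12*v^2 + 47*v - 60
(4) = h^4 + 9*h^2 - 4*I*h + 12
(5) = (z - 1)*(z + 2)*(z + 4)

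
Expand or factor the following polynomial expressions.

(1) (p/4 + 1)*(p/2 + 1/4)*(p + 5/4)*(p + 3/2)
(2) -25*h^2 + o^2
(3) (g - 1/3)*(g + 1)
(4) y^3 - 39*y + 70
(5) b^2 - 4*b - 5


(1) = p^4/8 + 29*p^3/32 + 65*p^2/32 + 223*p/128 + 15/32
(2) = (-5*h + o)*(5*h + o)
(3) = g^2 + 2*g/3 - 1/3
(4) = (y - 5)*(y - 2)*(y + 7)
(5) = (b - 5)*(b + 1)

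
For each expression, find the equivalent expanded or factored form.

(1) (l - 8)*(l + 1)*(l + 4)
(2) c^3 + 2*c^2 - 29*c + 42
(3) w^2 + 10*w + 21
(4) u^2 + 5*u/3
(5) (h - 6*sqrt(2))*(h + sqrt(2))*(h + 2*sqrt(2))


(1) = l^3 - 3*l^2 - 36*l - 32
(2) = (c - 3)*(c - 2)*(c + 7)
(3) = (w + 3)*(w + 7)
(4) = u*(u + 5/3)
(5) = h^3 - 3*sqrt(2)*h^2 - 32*h - 24*sqrt(2)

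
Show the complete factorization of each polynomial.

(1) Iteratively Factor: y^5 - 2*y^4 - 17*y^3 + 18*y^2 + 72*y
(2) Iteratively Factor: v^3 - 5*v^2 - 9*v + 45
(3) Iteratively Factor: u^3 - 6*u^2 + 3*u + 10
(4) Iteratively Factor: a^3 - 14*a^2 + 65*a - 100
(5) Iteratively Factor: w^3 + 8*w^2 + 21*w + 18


(1) = (y + 3)*(y^4 - 5*y^3 - 2*y^2 + 24*y) = y*(y + 3)*(y^3 - 5*y^2 - 2*y + 24) = y*(y - 3)*(y + 3)*(y^2 - 2*y - 8) = y*(y - 3)*(y + 2)*(y + 3)*(y - 4)
(2) = (v + 3)*(v^2 - 8*v + 15) = (v - 3)*(v + 3)*(v - 5)
(3) = (u + 1)*(u^2 - 7*u + 10) = (u - 2)*(u + 1)*(u - 5)
(4) = (a - 5)*(a^2 - 9*a + 20) = (a - 5)^2*(a - 4)
(5) = (w + 3)*(w^2 + 5*w + 6) = (w + 3)^2*(w + 2)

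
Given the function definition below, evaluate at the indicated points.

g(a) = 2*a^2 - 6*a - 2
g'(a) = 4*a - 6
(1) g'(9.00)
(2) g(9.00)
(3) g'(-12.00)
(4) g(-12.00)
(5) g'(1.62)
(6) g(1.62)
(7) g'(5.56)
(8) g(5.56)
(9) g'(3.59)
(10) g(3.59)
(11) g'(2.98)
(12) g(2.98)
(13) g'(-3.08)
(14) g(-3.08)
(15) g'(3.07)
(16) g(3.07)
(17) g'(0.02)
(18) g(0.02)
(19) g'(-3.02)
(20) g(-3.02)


(1) = 30.00
(2) = 106.00
(3) = -54.00
(4) = 358.00
(5) = 0.48
(6) = -6.47
(7) = 16.24
(8) = 26.47
(9) = 8.36
(10) = 2.24
(11) = 5.92
(12) = -2.12
(13) = -18.32
(14) = 35.45
(15) = 6.28
(16) = -1.57
(17) = -5.92
(18) = -2.12
(19) = -18.08
(20) = 34.36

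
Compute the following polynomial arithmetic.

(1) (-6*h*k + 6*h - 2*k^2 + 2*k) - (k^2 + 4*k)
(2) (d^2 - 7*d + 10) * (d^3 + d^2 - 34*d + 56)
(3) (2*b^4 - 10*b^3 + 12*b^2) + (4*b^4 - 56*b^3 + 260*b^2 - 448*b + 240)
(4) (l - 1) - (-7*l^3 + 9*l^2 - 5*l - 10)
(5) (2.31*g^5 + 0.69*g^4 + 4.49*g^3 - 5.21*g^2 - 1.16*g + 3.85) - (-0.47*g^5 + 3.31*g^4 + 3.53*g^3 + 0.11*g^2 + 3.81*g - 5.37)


(1) = -6*h*k + 6*h - 3*k^2 - 2*k
(2) = d^5 - 6*d^4 - 31*d^3 + 304*d^2 - 732*d + 560
(3) = 6*b^4 - 66*b^3 + 272*b^2 - 448*b + 240
(4) = 7*l^3 - 9*l^2 + 6*l + 9
(5) = 2.78*g^5 - 2.62*g^4 + 0.96*g^3 - 5.32*g^2 - 4.97*g + 9.22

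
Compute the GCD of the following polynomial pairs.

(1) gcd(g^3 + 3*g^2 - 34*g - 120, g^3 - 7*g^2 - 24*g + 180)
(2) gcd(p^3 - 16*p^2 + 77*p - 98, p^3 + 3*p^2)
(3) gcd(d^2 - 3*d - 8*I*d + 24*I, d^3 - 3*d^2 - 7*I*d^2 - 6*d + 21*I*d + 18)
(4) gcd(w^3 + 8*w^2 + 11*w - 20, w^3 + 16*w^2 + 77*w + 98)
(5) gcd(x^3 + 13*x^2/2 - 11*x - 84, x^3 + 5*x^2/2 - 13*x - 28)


(1) = g^2 - g - 30
(2) = gcd((p - 7)^2*(p - 2), p^2*(p + 3)) = 1
(3) = gcd((d - 3)*(d - 8*I), (d - 3)*(d - 6*I)*(d - I)) = d - 3
(4) = 1
(5) = x^2 + x/2 - 14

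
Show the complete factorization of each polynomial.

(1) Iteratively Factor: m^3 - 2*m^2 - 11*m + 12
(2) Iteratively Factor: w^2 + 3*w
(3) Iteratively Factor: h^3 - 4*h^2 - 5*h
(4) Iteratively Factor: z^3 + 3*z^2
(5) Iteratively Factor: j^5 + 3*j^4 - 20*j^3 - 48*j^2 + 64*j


(1) = (m + 3)*(m^2 - 5*m + 4) = (m - 4)*(m + 3)*(m - 1)
(2) = (w + 3)*(w)
(3) = (h + 1)*(h^2 - 5*h) = (h - 5)*(h + 1)*(h)
(4) = (z)*(z^2 + 3*z) = z*(z + 3)*(z)
(5) = (j - 1)*(j^4 + 4*j^3 - 16*j^2 - 64*j) = (j - 1)*(j + 4)*(j^3 - 16*j) = j*(j - 1)*(j + 4)*(j^2 - 16) = j*(j - 1)*(j + 4)^2*(j - 4)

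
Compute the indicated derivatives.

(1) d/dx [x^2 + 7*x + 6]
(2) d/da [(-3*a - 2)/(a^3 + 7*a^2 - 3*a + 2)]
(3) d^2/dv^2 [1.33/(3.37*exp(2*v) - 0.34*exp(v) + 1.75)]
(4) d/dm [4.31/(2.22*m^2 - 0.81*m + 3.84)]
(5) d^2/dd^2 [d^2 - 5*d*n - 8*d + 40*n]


(1) = 2*x + 7
(2) = (6*a^3 + 27*a^2 + 28*a - 12)/(a^6 + 14*a^5 + 43*a^4 - 38*a^3 + 37*a^2 - 12*a + 4)
(3) = ((0.4522 - 17.9284*exp(v))*(3.37*exp(2*v) - 0.34*exp(v) + 1.75) + 1.33*(6.74*exp(v) - 0.34)*(13.48*exp(v) - 0.68)*exp(v))*exp(v)/(3.37*exp(2*v) - 0.34*exp(v) + 1.75)^3
(4) = (3.4911 - 19.1364*m)/(2.22*m^2 - 0.81*m + 3.84)^2
(5) = 2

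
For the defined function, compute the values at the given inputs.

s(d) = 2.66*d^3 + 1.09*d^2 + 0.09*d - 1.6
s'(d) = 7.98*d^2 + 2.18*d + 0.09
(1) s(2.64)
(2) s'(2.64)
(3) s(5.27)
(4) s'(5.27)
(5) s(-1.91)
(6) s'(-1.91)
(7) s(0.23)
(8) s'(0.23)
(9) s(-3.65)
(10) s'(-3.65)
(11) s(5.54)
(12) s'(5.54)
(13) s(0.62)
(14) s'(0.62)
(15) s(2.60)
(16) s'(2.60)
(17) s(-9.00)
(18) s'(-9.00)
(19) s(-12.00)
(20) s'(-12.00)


(1) = 55.18
(2) = 61.46
(3) = 418.47
(4) = 233.21
(5) = -16.33
(6) = 25.04
(7) = -1.49
(8) = 1.01
(9) = -116.76
(10) = 98.45
(11) = 484.64
(12) = 257.09
(13) = -0.49
(14) = 4.51
(15) = 52.75
(16) = 59.70
(17) = -1853.26
(18) = 626.85
(19) = -4442.20
(20) = 1123.05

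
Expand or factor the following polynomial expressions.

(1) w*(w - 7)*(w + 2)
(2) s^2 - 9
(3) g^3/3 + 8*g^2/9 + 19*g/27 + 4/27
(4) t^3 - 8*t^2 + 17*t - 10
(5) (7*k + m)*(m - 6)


(1) = w^3 - 5*w^2 - 14*w
(2) = (s - 3)*(s + 3)
(3) = (g/3 + 1/3)*(g + 1/3)*(g + 4/3)
(4) = (t - 5)*(t - 2)*(t - 1)
(5) = 7*k*m - 42*k + m^2 - 6*m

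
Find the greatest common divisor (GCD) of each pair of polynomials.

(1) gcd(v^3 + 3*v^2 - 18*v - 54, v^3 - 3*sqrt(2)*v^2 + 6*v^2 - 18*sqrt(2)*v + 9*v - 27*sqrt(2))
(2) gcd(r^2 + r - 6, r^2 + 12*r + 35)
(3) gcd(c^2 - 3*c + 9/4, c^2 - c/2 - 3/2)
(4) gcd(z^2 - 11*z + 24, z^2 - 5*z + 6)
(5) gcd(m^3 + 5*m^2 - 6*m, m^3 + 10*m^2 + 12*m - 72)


(1) = v^2 + v*(3 - 3*sqrt(2)) - 9*sqrt(2)
(2) = 1
(3) = gcd((c - 3/2)^2, (c - 3/2)*(c + 1)) = c - 3/2
(4) = gcd((z - 8)*(z - 3), (z - 3)*(z - 2)) = z - 3
(5) = m + 6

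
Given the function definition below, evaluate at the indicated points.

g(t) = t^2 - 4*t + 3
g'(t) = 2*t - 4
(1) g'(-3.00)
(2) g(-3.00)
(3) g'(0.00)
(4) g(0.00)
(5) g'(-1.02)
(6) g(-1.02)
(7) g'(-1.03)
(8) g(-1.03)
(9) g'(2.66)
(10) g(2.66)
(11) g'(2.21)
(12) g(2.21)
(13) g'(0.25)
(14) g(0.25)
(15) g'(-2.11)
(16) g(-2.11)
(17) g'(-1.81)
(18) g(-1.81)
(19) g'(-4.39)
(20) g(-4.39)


(1) = -10.00
(2) = 24.00
(3) = -4.00
(4) = 3.00
(5) = -6.04
(6) = 8.12
(7) = -6.06
(8) = 8.18
(9) = 1.32
(10) = -0.56
(11) = 0.42
(12) = -0.96
(13) = -3.50
(14) = 2.06
(15) = -8.22
(16) = 15.89
(17) = -7.62
(18) = 13.52
(19) = -12.78
(20) = 39.83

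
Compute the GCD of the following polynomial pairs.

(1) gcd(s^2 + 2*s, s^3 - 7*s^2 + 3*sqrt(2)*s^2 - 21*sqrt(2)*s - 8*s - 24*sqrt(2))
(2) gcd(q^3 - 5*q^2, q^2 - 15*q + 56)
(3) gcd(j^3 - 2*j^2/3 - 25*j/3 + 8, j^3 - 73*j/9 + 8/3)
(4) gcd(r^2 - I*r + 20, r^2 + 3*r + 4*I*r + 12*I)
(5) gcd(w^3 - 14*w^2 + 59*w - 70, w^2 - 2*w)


(1) = gcd(s*(s + 2), (s - 8)*(s + 1)*(s + 3*sqrt(2))) = 1
(2) = 1
(3) = gcd((j - 8/3)*(j - 1)*(j + 3), (j - 8/3)*(j - 1/3)*(j + 3)) = j^2 + j/3 - 8
(4) = r + 4*I
(5) = gcd((w - 7)*(w - 5)*(w - 2), w*(w - 2)) = w - 2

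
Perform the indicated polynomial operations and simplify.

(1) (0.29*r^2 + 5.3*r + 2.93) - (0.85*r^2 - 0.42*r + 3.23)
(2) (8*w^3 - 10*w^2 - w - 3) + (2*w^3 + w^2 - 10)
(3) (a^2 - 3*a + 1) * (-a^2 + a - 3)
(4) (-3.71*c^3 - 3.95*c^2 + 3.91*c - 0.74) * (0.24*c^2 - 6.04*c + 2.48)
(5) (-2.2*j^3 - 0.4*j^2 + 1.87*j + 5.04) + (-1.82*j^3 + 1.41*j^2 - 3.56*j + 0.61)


(1) = -0.56*r^2 + 5.72*r - 0.3
(2) = 10*w^3 - 9*w^2 - w - 13
(3) = -a^4 + 4*a^3 - 7*a^2 + 10*a - 3
(4) = -0.8904*c^5 + 21.4604*c^4 + 15.5956*c^3 - 33.59*c^2 + 14.1664*c - 1.8352
(5) = -4.02*j^3 + 1.01*j^2 - 1.69*j + 5.65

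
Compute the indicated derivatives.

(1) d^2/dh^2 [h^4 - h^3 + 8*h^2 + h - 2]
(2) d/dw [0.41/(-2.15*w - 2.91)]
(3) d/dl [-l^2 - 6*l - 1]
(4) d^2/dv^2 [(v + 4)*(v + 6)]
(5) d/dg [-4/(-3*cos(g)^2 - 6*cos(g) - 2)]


(1) = 12*h^2 - 6*h + 16
(2) = 0.8815/(2.15*w + 2.91)^2
(3) = -2*l - 6
(4) = 2
(5) = 24*(cos(g) + 1)*sin(g)/(3*cos(g)^2 + 6*cos(g) + 2)^2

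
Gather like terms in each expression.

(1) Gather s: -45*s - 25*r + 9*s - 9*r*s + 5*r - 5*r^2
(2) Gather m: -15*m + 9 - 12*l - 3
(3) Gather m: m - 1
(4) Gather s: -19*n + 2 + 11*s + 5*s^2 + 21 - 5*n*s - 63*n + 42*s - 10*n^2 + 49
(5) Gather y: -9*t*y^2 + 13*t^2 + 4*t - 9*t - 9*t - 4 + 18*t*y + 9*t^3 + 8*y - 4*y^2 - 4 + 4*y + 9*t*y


(1) = -5*r^2 - 20*r + s*(-9*r - 36)
(2) = -12*l - 15*m + 6
(3) = m - 1
(4) = -10*n^2 - 82*n + 5*s^2 + s*(53 - 5*n) + 72
(5) = 9*t^3 + 13*t^2 - 14*t + y^2*(-9*t - 4) + y*(27*t + 12) - 8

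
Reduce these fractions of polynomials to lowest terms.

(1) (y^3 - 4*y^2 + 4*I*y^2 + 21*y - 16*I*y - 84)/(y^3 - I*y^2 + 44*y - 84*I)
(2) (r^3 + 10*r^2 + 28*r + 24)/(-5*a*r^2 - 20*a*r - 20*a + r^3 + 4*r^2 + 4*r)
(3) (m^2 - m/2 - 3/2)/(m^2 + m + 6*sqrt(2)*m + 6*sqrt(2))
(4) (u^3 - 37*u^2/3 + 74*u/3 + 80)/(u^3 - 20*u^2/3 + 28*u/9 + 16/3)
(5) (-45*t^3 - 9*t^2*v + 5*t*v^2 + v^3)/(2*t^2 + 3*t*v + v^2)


(1) = (y^2 + y*(-4 - 3*I) + 12*I)/(y^2 - 8*I*y - 12)
(2) = (r + 6)/(-5*a + r)
(3) = (2*m - 3)/(2*m + 12*sqrt(2))
(4) = (9*u^2 - 57*u - 120)/(9*u^2 - 6*u - 8)
(5) = (-45*t^3 - 9*t^2*v + 5*t*v^2 + v^3)/(2*t^2 + 3*t*v + v^2)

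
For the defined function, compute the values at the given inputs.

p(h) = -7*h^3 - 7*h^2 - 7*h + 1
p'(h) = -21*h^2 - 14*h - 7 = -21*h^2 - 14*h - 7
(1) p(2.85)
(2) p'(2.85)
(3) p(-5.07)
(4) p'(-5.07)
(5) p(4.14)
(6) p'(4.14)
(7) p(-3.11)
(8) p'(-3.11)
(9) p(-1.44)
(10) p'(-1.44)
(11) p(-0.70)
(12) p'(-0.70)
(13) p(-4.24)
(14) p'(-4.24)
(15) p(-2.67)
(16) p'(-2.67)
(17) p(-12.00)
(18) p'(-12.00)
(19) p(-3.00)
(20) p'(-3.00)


(1) = -237.85
(2) = -217.47
(3) = 768.82
(4) = -475.82
(5) = -644.66
(6) = -424.89
(7) = 165.63
(8) = -166.57
(9) = 17.47
(10) = -30.39
(11) = 4.87
(12) = -7.49
(13) = 438.41
(14) = -325.17
(15) = 103.03
(16) = -119.33
(17) = 11173.00
(18) = -2863.00
(19) = 148.00
(20) = -154.00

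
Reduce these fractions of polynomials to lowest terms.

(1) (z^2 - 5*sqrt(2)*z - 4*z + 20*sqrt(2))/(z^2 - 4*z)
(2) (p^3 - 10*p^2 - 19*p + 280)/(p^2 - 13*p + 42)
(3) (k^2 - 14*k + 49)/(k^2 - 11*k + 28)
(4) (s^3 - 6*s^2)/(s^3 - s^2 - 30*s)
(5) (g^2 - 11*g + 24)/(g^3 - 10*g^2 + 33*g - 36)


(1) = (z - 5*sqrt(2))/z
(2) = (p^2 - 3*p - 40)/(p - 6)
(3) = (k - 7)/(k - 4)
(4) = s/(s + 5)
(5) = (g - 8)/(g^2 - 7*g + 12)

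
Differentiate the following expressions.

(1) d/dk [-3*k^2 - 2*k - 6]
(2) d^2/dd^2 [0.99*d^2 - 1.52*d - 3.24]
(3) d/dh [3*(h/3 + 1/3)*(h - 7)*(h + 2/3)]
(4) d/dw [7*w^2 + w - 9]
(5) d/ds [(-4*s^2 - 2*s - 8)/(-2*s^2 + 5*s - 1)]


(1) = -6*k - 2
(2) = 1.98000000000000
(3) = 3*h^2 - 32*h/3 - 11
(4) = 14*w + 1
(5) = 6*(-4*s^2 - 4*s + 7)/(4*s^4 - 20*s^3 + 29*s^2 - 10*s + 1)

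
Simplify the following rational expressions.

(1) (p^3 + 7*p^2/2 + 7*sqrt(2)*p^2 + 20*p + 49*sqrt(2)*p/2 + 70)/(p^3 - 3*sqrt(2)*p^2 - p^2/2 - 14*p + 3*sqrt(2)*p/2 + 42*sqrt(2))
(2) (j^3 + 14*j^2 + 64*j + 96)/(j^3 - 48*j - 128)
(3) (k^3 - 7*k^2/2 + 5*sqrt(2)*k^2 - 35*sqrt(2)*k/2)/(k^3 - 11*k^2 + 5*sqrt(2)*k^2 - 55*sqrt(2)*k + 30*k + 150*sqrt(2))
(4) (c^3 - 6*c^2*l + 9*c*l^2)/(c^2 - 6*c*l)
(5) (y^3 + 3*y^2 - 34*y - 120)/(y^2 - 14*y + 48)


(1) = (4*p^2 + 28*sqrt(2)*p + 80)/(4*p^2 + p*(-12*sqrt(2) - 16) + 48*sqrt(2))
(2) = (j + 6)/(j - 8)
(3) = (2*k^2 - 7*k)/(2*k^2 - 22*k + 60)
(4) = (c^2 - 6*c*l + 9*l^2)/(c - 6*l)
(5) = (y^2 + 9*y + 20)/(y - 8)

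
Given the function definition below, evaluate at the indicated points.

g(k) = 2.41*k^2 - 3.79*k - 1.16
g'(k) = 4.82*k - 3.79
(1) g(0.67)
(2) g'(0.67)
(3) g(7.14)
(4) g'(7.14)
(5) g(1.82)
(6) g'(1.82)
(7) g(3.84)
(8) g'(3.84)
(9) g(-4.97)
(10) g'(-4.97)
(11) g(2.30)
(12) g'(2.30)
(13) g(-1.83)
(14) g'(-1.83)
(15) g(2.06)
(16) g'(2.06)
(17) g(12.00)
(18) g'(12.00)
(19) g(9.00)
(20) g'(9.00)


(1) = -2.62
(2) = -0.56
(3) = 94.64
(4) = 30.62
(5) = -0.07
(6) = 4.98
(7) = 19.82
(8) = 14.72
(9) = 77.21
(10) = -27.75
(11) = 2.87
(12) = 7.30
(13) = 13.85
(14) = -12.61
(15) = 1.26
(16) = 6.14
(17) = 300.40
(18) = 54.05
(19) = 159.94
(20) = 39.59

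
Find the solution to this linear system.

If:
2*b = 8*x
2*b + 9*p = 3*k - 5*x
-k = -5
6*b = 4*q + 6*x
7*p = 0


Then:
b = 60/13
k = 5
p = 0
q = 135/26
x = 15/13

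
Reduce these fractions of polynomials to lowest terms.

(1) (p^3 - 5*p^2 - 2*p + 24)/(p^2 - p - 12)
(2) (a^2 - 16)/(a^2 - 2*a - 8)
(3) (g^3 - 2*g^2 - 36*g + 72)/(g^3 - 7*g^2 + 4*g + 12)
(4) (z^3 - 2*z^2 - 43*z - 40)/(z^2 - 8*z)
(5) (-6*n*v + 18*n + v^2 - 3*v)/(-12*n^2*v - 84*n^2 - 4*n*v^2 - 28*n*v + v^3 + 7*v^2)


(1) = (p^2 - p - 6)/(p + 3)
(2) = (a + 4)/(a + 2)
(3) = (g + 6)/(g + 1)
(4) = (z^2 + 6*z + 5)/z
(5) = (v - 3)/(2*n*v + 14*n + v^2 + 7*v)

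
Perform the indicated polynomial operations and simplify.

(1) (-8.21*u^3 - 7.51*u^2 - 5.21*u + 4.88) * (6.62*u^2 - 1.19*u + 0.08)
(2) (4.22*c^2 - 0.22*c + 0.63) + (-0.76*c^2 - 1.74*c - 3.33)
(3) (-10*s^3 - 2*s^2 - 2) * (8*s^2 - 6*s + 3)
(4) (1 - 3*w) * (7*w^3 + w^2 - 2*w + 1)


(1) = -54.3502*u^5 - 39.9463*u^4 - 26.2101*u^3 + 37.9047*u^2 - 6.224*u + 0.3904
(2) = 3.46*c^2 - 1.96*c - 2.7
(3) = -80*s^5 + 44*s^4 - 18*s^3 - 22*s^2 + 12*s - 6
(4) = -21*w^4 + 4*w^3 + 7*w^2 - 5*w + 1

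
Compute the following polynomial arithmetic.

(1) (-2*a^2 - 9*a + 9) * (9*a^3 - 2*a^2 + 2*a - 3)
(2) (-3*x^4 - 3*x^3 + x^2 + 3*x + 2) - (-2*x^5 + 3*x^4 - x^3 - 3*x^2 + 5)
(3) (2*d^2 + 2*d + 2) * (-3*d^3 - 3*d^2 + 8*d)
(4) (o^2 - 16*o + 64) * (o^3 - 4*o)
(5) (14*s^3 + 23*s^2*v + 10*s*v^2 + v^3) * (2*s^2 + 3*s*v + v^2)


(1) = -18*a^5 - 77*a^4 + 95*a^3 - 30*a^2 + 45*a - 27
(2) = 2*x^5 - 6*x^4 - 2*x^3 + 4*x^2 + 3*x - 3
(3) = -6*d^5 - 12*d^4 + 4*d^3 + 10*d^2 + 16*d
(4) = o^5 - 16*o^4 + 60*o^3 + 64*o^2 - 256*o
(5) = 28*s^5 + 88*s^4*v + 103*s^3*v^2 + 55*s^2*v^3 + 13*s*v^4 + v^5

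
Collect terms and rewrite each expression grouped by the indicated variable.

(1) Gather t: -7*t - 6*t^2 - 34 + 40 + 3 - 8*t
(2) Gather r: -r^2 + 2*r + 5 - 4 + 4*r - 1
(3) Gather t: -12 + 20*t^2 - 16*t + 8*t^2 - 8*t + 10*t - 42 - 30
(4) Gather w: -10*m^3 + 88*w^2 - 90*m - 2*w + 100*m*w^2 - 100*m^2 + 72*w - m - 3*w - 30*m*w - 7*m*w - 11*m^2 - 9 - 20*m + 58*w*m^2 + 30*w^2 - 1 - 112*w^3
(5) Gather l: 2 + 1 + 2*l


(1) = -6*t^2 - 15*t + 9
(2) = -r^2 + 6*r
(3) = 28*t^2 - 14*t - 84
(4) = -10*m^3 - 111*m^2 - 111*m - 112*w^3 + w^2*(100*m + 118) + w*(58*m^2 - 37*m + 67) - 10
(5) = 2*l + 3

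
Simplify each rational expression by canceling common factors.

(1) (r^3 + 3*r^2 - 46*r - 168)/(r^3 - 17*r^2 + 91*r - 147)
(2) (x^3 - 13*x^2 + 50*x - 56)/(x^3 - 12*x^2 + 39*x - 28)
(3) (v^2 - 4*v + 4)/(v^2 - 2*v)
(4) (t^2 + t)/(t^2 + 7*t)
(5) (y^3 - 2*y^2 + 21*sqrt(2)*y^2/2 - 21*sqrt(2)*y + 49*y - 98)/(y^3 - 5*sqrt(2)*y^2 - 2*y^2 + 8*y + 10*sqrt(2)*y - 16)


(1) = (r^2 + 10*r + 24)/(r^2 - 10*r + 21)
(2) = (x - 2)/(x - 1)
(3) = (v - 2)/v
(4) = (t + 1)/(t + 7)
(5) = (2*y^2 + 21*sqrt(2)*y + 98)/(2*y^2 - 10*sqrt(2)*y + 16)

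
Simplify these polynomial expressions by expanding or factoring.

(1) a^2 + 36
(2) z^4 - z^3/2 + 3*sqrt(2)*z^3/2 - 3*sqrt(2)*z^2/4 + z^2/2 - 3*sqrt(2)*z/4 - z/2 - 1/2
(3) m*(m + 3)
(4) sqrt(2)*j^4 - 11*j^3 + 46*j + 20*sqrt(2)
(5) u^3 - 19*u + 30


(1) = (a - 6*I)*(a + 6*I)
(2) = (z - 1)*(z + 1/2)*(z + sqrt(2)/2)*(z + sqrt(2))
(3) = m^2 + 3*m
(4) = (j - 5*sqrt(2))*(j - 2*sqrt(2))*(j + sqrt(2))*(sqrt(2)*j + 1)
(5) = (u - 3)*(u - 2)*(u + 5)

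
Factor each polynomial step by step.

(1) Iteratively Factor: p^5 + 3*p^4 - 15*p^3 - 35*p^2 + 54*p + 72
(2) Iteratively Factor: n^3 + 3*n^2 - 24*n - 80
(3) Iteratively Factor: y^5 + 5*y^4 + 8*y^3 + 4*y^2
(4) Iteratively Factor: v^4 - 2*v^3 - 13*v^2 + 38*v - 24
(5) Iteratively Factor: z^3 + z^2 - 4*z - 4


(1) = (p - 2)*(p^4 + 5*p^3 - 5*p^2 - 45*p - 36) = (p - 2)*(p + 4)*(p^3 + p^2 - 9*p - 9) = (p - 3)*(p - 2)*(p + 4)*(p^2 + 4*p + 3) = (p - 3)*(p - 2)*(p + 3)*(p + 4)*(p + 1)
(2) = (n + 4)*(n^2 - n - 20) = (n - 5)*(n + 4)*(n + 4)
(3) = (y)*(y^4 + 5*y^3 + 8*y^2 + 4*y) = y*(y + 2)*(y^3 + 3*y^2 + 2*y) = y^2*(y + 2)*(y^2 + 3*y + 2) = y^2*(y + 2)^2*(y + 1)
(4) = (v - 2)*(v^3 - 13*v + 12) = (v - 2)*(v - 1)*(v^2 + v - 12) = (v - 3)*(v - 2)*(v - 1)*(v + 4)
(5) = (z + 2)*(z^2 - z - 2) = (z + 1)*(z + 2)*(z - 2)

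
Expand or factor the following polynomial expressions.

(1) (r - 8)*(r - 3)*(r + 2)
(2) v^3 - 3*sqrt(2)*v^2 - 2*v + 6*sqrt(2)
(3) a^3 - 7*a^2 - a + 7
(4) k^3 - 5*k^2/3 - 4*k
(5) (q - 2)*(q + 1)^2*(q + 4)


(1) = r^3 - 9*r^2 + 2*r + 48
(2) = (v - 3*sqrt(2))*(v - sqrt(2))*(v + sqrt(2))
(3) = (a - 7)*(a - 1)*(a + 1)
(4) = k*(k - 3)*(k + 4/3)
(5) = q^4 + 4*q^3 - 3*q^2 - 14*q - 8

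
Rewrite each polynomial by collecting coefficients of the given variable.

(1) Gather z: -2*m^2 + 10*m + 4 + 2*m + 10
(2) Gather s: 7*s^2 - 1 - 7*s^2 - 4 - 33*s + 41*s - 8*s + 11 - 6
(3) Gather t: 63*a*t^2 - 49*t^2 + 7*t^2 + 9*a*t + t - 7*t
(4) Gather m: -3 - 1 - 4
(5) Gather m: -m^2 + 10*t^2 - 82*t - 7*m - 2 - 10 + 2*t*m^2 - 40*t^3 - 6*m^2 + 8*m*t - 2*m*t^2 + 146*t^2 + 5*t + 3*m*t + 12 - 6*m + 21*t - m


(1) = -2*m^2 + 12*m + 14
(2) = 0
(3) = t^2*(63*a - 42) + t*(9*a - 6)
(4) = -8
(5) = m^2*(2*t - 7) + m*(-2*t^2 + 11*t - 14) - 40*t^3 + 156*t^2 - 56*t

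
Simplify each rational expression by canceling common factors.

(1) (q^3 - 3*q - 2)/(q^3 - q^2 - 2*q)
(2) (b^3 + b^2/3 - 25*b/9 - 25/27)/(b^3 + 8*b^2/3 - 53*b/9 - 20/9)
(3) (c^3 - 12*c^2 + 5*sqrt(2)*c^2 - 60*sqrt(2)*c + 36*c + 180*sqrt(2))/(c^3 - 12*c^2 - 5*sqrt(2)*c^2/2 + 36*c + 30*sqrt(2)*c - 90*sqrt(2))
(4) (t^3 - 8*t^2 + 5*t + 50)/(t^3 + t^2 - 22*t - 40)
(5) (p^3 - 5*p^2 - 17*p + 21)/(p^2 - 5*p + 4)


(1) = (q + 1)/q
(2) = (3*b + 5)/(3*b + 12)
(3) = (2*c + 10*sqrt(2))/(2*c - 5*sqrt(2))
(4) = (t - 5)/(t + 4)
(5) = (p^2 - 4*p - 21)/(p - 4)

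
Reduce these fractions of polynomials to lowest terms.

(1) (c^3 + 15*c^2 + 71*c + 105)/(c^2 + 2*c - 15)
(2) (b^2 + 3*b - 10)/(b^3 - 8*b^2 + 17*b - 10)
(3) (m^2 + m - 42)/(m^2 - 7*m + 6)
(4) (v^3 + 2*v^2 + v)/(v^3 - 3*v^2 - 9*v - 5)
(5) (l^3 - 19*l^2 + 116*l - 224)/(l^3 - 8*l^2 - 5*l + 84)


(1) = (c^2 + 10*c + 21)/(c - 3)
(2) = (b + 5)/(b^2 - 6*b + 5)
(3) = (m + 7)/(m - 1)
(4) = v/(v - 5)
(5) = (l - 8)/(l + 3)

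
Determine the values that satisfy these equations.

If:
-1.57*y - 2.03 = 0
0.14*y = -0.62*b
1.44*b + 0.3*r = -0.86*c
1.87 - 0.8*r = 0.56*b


Then:
b = 0.29
c = -1.23
r = 2.13
y = -1.29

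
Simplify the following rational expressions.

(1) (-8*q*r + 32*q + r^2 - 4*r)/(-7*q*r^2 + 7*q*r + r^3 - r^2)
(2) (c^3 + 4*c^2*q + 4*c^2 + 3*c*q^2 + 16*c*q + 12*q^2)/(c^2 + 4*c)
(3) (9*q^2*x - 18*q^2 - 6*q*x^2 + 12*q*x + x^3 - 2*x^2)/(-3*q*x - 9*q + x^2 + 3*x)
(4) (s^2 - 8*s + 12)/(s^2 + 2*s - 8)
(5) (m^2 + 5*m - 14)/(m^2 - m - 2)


(1) = (8*q*r - 32*q - r^2 + 4*r)/(7*q*r^2 - 7*q*r - r^3 + r^2)
(2) = (c^2 + 4*c*q + 3*q^2)/c
(3) = (-3*q*x + 6*q + x^2 - 2*x)/(x + 3)
(4) = (s - 6)/(s + 4)
(5) = (m + 7)/(m + 1)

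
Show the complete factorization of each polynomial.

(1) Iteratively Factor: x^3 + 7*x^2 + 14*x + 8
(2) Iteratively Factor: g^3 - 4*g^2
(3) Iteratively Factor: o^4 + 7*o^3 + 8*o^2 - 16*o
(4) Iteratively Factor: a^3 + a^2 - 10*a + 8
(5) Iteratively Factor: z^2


(1) = (x + 4)*(x^2 + 3*x + 2) = (x + 1)*(x + 4)*(x + 2)
(2) = (g)*(g^2 - 4*g) = g*(g - 4)*(g)
(3) = (o)*(o^3 + 7*o^2 + 8*o - 16) = o*(o - 1)*(o^2 + 8*o + 16) = o*(o - 1)*(o + 4)*(o + 4)
(4) = (a - 1)*(a^2 + 2*a - 8) = (a - 1)*(a + 4)*(a - 2)
(5) = (z)*(z)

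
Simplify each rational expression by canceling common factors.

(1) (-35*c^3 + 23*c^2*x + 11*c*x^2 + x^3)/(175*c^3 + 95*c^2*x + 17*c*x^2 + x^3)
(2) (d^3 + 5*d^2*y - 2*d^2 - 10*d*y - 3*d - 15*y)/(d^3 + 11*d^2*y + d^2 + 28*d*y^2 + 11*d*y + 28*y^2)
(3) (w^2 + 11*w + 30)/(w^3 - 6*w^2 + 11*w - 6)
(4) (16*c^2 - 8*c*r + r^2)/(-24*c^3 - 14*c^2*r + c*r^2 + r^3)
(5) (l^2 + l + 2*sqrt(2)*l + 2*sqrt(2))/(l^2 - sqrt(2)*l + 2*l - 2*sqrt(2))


(1) = (-c + x)/(5*c + x)
(2) = (d^2 + 5*d*y - 3*d - 15*y)/(d^2 + 11*d*y + 28*y^2)
(3) = (w^2 + 11*w + 30)/(w^3 - 6*w^2 + 11*w - 6)
(4) = (-4*c + r)/(6*c^2 + 5*c*r + r^2)
(5) = (l^2 + l*(1 + 2*sqrt(2)) + 2*sqrt(2))/(l^2 + l*(2 - sqrt(2)) - 2*sqrt(2))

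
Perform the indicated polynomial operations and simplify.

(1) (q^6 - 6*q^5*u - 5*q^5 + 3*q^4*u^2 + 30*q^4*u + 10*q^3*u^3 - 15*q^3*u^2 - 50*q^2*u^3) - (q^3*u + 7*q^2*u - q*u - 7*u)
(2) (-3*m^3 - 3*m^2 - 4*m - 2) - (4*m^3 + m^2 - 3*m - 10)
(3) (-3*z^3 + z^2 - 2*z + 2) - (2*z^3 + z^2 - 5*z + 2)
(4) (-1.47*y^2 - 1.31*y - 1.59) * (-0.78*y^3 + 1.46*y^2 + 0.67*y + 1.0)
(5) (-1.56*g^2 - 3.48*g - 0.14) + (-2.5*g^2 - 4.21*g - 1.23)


(1) = q^6 - 6*q^5*u - 5*q^5 + 3*q^4*u^2 + 30*q^4*u + 10*q^3*u^3 - 15*q^3*u^2 - q^3*u - 50*q^2*u^3 - 7*q^2*u + q*u + 7*u
(2) = -7*m^3 - 4*m^2 - m + 8
(3) = -5*z^3 + 3*z
(4) = 1.1466*y^5 - 1.1244*y^4 - 1.6573*y^3 - 4.6691*y^2 - 2.3753*y - 1.59
(5) = -4.06*g^2 - 7.69*g - 1.37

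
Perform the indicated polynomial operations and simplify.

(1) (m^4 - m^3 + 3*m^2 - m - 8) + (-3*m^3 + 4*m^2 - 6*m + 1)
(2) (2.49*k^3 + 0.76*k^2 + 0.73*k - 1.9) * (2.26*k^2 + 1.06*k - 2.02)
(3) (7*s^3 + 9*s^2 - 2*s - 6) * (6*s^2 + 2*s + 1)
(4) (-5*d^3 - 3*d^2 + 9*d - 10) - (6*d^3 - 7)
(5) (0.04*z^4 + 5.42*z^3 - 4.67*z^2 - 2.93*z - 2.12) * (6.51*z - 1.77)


(1) = m^4 - 4*m^3 + 7*m^2 - 7*m - 7
(2) = 5.6274*k^5 + 4.357*k^4 - 2.5744*k^3 - 5.0554*k^2 - 3.4886*k + 3.838
(3) = 42*s^5 + 68*s^4 + 13*s^3 - 31*s^2 - 14*s - 6
(4) = -11*d^3 - 3*d^2 + 9*d - 3
(5) = 0.2604*z^5 + 35.2134*z^4 - 39.9951*z^3 - 10.8084*z^2 - 8.6151*z + 3.7524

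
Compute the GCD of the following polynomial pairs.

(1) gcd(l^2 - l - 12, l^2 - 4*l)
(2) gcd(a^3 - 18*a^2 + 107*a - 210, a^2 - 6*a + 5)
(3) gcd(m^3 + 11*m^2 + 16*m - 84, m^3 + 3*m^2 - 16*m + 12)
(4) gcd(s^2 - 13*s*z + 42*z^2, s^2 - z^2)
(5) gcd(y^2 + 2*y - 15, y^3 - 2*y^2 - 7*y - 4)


(1) = gcd((l - 4)*(l + 3), l*(l - 4)) = l - 4
(2) = gcd((a - 7)*(a - 6)*(a - 5), (a - 5)*(a - 1)) = a - 5
(3) = m^2 + 4*m - 12
(4) = gcd((s - 7*z)*(s - 6*z), (s - z)*(s + z)) = 1
(5) = 1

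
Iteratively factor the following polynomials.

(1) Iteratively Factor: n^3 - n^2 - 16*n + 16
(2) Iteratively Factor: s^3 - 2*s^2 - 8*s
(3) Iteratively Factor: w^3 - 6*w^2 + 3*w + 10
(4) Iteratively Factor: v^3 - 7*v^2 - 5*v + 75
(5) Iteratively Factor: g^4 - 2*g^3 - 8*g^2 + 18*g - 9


(1) = (n - 4)*(n^2 + 3*n - 4) = (n - 4)*(n + 4)*(n - 1)
(2) = (s + 2)*(s^2 - 4*s) = s*(s + 2)*(s - 4)
(3) = (w - 5)*(w^2 - w - 2) = (w - 5)*(w - 2)*(w + 1)
(4) = (v - 5)*(v^2 - 2*v - 15) = (v - 5)^2*(v + 3)
(5) = (g - 1)*(g^3 - g^2 - 9*g + 9) = (g - 1)*(g + 3)*(g^2 - 4*g + 3) = (g - 1)^2*(g + 3)*(g - 3)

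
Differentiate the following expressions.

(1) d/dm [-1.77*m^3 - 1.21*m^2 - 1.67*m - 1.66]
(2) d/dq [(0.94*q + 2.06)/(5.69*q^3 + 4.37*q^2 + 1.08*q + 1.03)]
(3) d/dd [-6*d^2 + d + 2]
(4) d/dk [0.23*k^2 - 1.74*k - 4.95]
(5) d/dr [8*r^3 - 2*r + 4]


(1) = -5.31*m^2 - 2.42*m - 1.67
(2) = (5.3486*q^3 + 4.1078*q^2 + 1.0152*q - (0.94*q + 2.06)*(17.07*q^2 + 8.74*q + 1.08) + 0.9682)/(5.69*q^3 + 4.37*q^2 + 1.08*q + 1.03)^2
(3) = 1 - 12*d
(4) = 0.46*k - 1.74
(5) = 24*r^2 - 2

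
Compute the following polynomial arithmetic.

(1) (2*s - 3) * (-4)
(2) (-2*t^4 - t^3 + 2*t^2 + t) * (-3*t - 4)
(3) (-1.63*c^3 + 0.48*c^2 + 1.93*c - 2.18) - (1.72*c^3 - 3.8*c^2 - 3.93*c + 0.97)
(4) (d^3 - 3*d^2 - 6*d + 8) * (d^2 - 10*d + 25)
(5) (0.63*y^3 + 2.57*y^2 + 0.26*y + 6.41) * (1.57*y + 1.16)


(1) = 12 - 8*s
(2) = 6*t^5 + 11*t^4 - 2*t^3 - 11*t^2 - 4*t
(3) = -3.35*c^3 + 4.28*c^2 + 5.86*c - 3.15
(4) = d^5 - 13*d^4 + 49*d^3 - 7*d^2 - 230*d + 200
(5) = 0.9891*y^4 + 4.7657*y^3 + 3.3894*y^2 + 10.3653*y + 7.4356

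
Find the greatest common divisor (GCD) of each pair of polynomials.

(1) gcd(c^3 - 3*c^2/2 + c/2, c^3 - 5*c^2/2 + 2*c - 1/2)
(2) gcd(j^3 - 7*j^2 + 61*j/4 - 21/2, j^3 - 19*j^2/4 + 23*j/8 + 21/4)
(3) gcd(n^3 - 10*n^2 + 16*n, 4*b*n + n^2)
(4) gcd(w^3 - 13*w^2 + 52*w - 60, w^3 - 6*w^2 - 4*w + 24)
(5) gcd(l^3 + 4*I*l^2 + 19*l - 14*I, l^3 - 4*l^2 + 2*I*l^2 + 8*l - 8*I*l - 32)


(1) = gcd(c*(c - 1)*(c - 1/2), (c - 1)^2*(c - 1/2)) = c^2 - 3*c/2 + 1/2
(2) = j^2 - 11*j/2 + 7
(3) = n
(4) = w^2 - 8*w + 12
(5) = l - 2*I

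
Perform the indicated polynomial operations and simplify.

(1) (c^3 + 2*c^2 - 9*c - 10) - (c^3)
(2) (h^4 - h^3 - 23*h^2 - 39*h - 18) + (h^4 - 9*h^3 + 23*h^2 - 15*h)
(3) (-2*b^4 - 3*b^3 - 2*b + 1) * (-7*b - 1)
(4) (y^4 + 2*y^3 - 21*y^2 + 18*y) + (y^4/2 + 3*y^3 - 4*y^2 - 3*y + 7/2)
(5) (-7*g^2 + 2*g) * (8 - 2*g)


(1) = 2*c^2 - 9*c - 10
(2) = 2*h^4 - 10*h^3 - 54*h - 18
(3) = 14*b^5 + 23*b^4 + 3*b^3 + 14*b^2 - 5*b - 1
(4) = 3*y^4/2 + 5*y^3 - 25*y^2 + 15*y + 7/2
(5) = 14*g^3 - 60*g^2 + 16*g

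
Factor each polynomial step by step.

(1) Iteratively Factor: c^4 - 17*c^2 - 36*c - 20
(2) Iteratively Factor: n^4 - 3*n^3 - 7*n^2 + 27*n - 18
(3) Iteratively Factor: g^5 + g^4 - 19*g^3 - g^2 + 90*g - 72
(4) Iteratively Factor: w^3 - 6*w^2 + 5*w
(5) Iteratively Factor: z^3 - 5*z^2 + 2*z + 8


(1) = (c + 2)*(c^3 - 2*c^2 - 13*c - 10) = (c - 5)*(c + 2)*(c^2 + 3*c + 2) = (c - 5)*(c + 1)*(c + 2)*(c + 2)
(2) = (n + 3)*(n^3 - 6*n^2 + 11*n - 6) = (n - 1)*(n + 3)*(n^2 - 5*n + 6) = (n - 2)*(n - 1)*(n + 3)*(n - 3)
(3) = (g + 3)*(g^4 - 2*g^3 - 13*g^2 + 38*g - 24) = (g + 3)*(g + 4)*(g^3 - 6*g^2 + 11*g - 6) = (g - 3)*(g + 3)*(g + 4)*(g^2 - 3*g + 2) = (g - 3)*(g - 2)*(g + 3)*(g + 4)*(g - 1)
(4) = (w)*(w^2 - 6*w + 5) = w*(w - 5)*(w - 1)
(5) = (z - 4)*(z^2 - z - 2) = (z - 4)*(z - 2)*(z + 1)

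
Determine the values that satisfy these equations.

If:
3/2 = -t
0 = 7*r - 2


Then:
r = 2/7
t = -3/2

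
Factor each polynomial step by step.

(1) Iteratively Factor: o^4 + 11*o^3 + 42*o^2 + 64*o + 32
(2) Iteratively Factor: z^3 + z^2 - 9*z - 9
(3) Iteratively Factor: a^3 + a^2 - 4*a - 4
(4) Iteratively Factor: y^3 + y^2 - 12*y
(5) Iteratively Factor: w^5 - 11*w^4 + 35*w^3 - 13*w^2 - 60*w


(1) = (o + 2)*(o^3 + 9*o^2 + 24*o + 16) = (o + 2)*(o + 4)*(o^2 + 5*o + 4) = (o + 2)*(o + 4)^2*(o + 1)
(2) = (z - 3)*(z^2 + 4*z + 3) = (z - 3)*(z + 3)*(z + 1)
(3) = (a + 2)*(a^2 - a - 2) = (a + 1)*(a + 2)*(a - 2)
(4) = (y - 3)*(y^2 + 4*y) = y*(y - 3)*(y + 4)
(5) = (w + 1)*(w^4 - 12*w^3 + 47*w^2 - 60*w) = w*(w + 1)*(w^3 - 12*w^2 + 47*w - 60) = w*(w - 4)*(w + 1)*(w^2 - 8*w + 15) = w*(w - 5)*(w - 4)*(w + 1)*(w - 3)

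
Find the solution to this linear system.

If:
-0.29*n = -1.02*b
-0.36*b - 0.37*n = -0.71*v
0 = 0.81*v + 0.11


Then:
b = -0.06
n = -0.20
v = -0.14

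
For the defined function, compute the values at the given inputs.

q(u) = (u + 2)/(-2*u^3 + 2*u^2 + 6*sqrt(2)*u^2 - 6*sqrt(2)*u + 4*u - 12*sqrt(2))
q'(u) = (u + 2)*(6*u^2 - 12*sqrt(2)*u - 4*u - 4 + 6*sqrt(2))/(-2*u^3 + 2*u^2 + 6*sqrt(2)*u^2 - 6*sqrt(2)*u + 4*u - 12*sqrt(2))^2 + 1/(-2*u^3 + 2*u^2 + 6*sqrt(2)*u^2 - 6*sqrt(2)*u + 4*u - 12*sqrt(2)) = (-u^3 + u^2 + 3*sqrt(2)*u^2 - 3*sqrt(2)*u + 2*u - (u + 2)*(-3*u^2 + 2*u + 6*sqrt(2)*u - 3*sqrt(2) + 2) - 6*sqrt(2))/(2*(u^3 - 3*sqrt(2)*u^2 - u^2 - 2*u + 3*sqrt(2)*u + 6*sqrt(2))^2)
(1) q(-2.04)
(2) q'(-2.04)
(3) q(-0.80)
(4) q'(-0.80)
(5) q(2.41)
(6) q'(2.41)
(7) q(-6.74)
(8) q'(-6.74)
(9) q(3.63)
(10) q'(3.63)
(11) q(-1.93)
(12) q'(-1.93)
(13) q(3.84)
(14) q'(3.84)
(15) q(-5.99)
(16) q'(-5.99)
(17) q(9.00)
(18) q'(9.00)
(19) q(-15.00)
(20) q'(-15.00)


(1) = -0.00
(2) = 0.02
(3) = -0.21
(4) = 0.77
(5) = 0.86
(6) = -1.69
(7) = -0.00
(8) = -0.00
(9) = 0.61
(10) = 0.60
(11) = 0.00
(12) = 0.02
(13) = 0.81
(14) = 1.55
(15) = -0.00
(16) = -0.00
(17) = -0.02
(18) = 0.01
(19) = -0.00
(20) = -0.00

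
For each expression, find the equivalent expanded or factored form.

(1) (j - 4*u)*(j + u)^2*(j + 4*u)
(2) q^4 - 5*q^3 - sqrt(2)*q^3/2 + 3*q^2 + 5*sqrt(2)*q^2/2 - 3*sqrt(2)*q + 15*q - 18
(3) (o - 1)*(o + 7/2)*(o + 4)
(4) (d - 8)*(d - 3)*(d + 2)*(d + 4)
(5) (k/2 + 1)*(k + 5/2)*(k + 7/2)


(1) = j^4 + 2*j^3*u - 15*j^2*u^2 - 32*j*u^3 - 16*u^4
(2) = (q - 3)*(q - 2)*(q - 3*sqrt(2)/2)*(q + sqrt(2))
(3) = o^3 + 13*o^2/2 + 13*o/2 - 14
(4) = d^4 - 5*d^3 - 34*d^2 + 56*d + 192
(5) = k^3/2 + 4*k^2 + 83*k/8 + 35/4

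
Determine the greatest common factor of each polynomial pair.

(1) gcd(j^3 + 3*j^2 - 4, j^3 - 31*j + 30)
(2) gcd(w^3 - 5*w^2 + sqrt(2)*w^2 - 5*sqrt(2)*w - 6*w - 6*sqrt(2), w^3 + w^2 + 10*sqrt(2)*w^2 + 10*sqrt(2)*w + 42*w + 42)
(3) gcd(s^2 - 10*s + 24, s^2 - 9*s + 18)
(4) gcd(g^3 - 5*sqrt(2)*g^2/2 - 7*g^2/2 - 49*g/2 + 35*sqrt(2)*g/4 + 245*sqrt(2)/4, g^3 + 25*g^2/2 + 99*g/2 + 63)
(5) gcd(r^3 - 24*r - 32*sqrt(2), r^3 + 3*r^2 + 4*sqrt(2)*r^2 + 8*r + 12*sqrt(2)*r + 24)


(1) = gcd((j - 1)*(j + 2)^2, (j - 5)*(j - 1)*(j + 6)) = j - 1
(2) = w + 1
(3) = gcd((s - 6)*(s - 4), (s - 6)*(s - 3)) = s - 6
(4) = g + 7/2
(5) = gcd((r - 4*sqrt(2))*(r + 2*sqrt(2))^2, (r + 3)*(r + 2*sqrt(2))^2) = r^2 + 4*sqrt(2)*r + 8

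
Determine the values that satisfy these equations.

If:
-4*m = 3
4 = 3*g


Then:
g = 4/3
m = -3/4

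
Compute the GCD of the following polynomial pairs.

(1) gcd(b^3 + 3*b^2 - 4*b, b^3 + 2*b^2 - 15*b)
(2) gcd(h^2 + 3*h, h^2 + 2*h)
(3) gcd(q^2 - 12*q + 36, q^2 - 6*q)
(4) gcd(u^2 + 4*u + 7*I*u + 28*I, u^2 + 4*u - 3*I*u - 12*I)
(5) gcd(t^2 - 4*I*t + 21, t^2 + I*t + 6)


(1) = gcd(b*(b - 1)*(b + 4), b*(b - 3)*(b + 5)) = b
(2) = gcd(h*(h + 3), h*(h + 2)) = h
(3) = gcd((q - 6)^2, q*(q - 6)) = q - 6
(4) = u + 4
(5) = t + 3*I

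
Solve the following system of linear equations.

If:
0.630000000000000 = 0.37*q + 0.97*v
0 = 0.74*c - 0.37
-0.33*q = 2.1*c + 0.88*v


Then:
c = 0.50
q = 285.98
v = -108.44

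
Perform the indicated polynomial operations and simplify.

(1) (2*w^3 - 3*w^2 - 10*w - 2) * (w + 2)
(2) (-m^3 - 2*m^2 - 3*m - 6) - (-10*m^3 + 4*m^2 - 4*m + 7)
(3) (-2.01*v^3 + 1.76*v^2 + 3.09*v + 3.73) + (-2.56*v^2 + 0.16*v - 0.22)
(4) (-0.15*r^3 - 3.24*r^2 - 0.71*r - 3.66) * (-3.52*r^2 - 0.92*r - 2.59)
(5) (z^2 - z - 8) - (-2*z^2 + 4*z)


(1) = 2*w^4 + w^3 - 16*w^2 - 22*w - 4
(2) = 9*m^3 - 6*m^2 + m - 13
(3) = -2.01*v^3 - 0.8*v^2 + 3.25*v + 3.51
(4) = 0.528*r^5 + 11.5428*r^4 + 5.8685*r^3 + 21.928*r^2 + 5.2061*r + 9.4794
(5) = 3*z^2 - 5*z - 8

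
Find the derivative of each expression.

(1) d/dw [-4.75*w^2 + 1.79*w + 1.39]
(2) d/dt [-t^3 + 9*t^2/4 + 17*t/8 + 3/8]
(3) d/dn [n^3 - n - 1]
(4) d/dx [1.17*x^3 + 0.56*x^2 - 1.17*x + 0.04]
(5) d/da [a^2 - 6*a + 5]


(1) = 1.79 - 9.5*w
(2) = -3*t^2 + 9*t/2 + 17/8
(3) = 3*n^2 - 1
(4) = 3.51*x^2 + 1.12*x - 1.17
(5) = 2*a - 6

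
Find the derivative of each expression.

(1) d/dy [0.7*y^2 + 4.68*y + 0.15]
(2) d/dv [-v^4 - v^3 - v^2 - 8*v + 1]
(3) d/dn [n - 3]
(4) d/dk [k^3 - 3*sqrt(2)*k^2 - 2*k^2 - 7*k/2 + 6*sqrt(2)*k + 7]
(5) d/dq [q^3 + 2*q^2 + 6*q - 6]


(1) = 1.4*y + 4.68
(2) = -4*v^3 - 3*v^2 - 2*v - 8
(3) = 1
(4) = 3*k^2 - 6*sqrt(2)*k - 4*k - 7/2 + 6*sqrt(2)
(5) = 3*q^2 + 4*q + 6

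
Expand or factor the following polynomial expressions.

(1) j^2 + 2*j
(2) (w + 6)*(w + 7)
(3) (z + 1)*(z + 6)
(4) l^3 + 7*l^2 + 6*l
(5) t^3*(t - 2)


(1) = j*(j + 2)
(2) = w^2 + 13*w + 42
(3) = z^2 + 7*z + 6
(4) = l*(l + 1)*(l + 6)
(5) = t^4 - 2*t^3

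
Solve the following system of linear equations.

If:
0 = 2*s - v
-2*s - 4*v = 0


Then:
s = 0
v = 0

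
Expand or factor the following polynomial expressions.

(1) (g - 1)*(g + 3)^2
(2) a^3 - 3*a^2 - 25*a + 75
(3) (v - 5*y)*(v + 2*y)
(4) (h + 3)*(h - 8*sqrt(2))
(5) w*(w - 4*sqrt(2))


(1) = g^3 + 5*g^2 + 3*g - 9
(2) = (a - 5)*(a - 3)*(a + 5)
(3) = v^2 - 3*v*y - 10*y^2
(4) = h^2 - 8*sqrt(2)*h + 3*h - 24*sqrt(2)
(5) = w^2 - 4*sqrt(2)*w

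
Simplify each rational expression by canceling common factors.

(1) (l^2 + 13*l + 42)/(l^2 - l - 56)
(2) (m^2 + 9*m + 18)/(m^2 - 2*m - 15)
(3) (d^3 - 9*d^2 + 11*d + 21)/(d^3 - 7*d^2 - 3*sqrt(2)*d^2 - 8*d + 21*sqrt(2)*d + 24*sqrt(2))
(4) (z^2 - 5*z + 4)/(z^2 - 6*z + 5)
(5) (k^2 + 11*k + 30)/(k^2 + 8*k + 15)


(1) = (l + 6)/(l - 8)
(2) = (m + 6)/(m - 5)
(3) = (d^2 - 10*d + 21)/(d^2 + d*(-8 - 3*sqrt(2)) + 24*sqrt(2))
(4) = (z - 4)/(z - 5)
(5) = (k + 6)/(k + 3)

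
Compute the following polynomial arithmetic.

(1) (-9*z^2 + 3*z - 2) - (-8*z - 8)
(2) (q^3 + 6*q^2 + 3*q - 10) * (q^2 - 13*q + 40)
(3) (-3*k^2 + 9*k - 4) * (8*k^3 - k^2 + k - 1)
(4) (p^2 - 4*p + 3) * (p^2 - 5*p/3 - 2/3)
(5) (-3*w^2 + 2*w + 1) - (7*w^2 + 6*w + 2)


(1) = -9*z^2 + 11*z + 6
(2) = q^5 - 7*q^4 - 35*q^3 + 191*q^2 + 250*q - 400
(3) = -24*k^5 + 75*k^4 - 44*k^3 + 16*k^2 - 13*k + 4
(4) = p^4 - 17*p^3/3 + 9*p^2 - 7*p/3 - 2
(5) = -10*w^2 - 4*w - 1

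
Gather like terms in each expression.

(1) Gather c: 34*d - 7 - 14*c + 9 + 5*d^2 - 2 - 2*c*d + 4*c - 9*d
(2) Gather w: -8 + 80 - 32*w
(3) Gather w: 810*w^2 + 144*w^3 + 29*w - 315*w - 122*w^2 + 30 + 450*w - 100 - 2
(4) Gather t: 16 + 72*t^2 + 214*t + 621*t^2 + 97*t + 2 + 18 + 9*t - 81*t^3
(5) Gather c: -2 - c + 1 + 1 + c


(1) = c*(-2*d - 10) + 5*d^2 + 25*d
(2) = 72 - 32*w
(3) = 144*w^3 + 688*w^2 + 164*w - 72
(4) = -81*t^3 + 693*t^2 + 320*t + 36
(5) = 0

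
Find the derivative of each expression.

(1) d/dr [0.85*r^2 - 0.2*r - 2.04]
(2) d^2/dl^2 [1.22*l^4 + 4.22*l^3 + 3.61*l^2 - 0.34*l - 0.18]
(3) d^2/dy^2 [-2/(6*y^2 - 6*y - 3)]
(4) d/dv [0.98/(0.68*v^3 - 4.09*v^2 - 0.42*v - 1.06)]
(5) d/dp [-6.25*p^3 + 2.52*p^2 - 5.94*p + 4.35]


(1) = 1.7*r - 0.2
(2) = 14.64*l^2 + 25.32*l + 7.22
(3) = 8*(-2*y^2 + 2*y + 2*(2*y - 1)^2 + 1)/(3*(-2*y^2 + 2*y + 1)^3)
(4) = (-1.9992*v^2 + 8.0164*v + 0.4116)/(-0.68*v^3 + 4.09*v^2 + 0.42*v + 1.06)^2
(5) = -18.75*p^2 + 5.04*p - 5.94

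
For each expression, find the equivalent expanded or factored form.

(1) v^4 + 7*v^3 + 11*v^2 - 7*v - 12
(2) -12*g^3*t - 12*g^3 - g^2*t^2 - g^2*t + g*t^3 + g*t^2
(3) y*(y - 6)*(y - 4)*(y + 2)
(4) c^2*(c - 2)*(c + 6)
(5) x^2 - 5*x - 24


(1) = (v - 1)*(v + 1)*(v + 3)*(v + 4)
(2) = (-4*g + t)*(3*g + t)*(g*t + g)
(3) = y^4 - 8*y^3 + 4*y^2 + 48*y
(4) = c^4 + 4*c^3 - 12*c^2
(5) = (x - 8)*(x + 3)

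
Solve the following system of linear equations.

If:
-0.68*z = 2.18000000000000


Then:
z = -3.21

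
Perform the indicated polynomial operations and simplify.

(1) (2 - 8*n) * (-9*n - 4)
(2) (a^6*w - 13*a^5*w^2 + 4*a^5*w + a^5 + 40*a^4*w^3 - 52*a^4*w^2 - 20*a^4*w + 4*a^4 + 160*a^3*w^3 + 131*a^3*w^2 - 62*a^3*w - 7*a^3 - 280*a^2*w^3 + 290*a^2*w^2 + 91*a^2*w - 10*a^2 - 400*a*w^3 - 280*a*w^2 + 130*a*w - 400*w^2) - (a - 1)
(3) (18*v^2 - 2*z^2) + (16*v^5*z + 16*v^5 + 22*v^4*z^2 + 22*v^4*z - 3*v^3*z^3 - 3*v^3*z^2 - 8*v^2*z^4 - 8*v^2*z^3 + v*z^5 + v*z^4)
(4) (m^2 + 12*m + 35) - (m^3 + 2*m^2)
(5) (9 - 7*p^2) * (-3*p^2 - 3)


(1) = 72*n^2 + 14*n - 8
(2) = a^6*w - 13*a^5*w^2 + 4*a^5*w + a^5 + 40*a^4*w^3 - 52*a^4*w^2 - 20*a^4*w + 4*a^4 + 160*a^3*w^3 + 131*a^3*w^2 - 62*a^3*w - 7*a^3 - 280*a^2*w^3 + 290*a^2*w^2 + 91*a^2*w - 10*a^2 - 400*a*w^3 - 280*a*w^2 + 130*a*w - a - 400*w^2 + 1
(3) = 16*v^5*z + 16*v^5 + 22*v^4*z^2 + 22*v^4*z - 3*v^3*z^3 - 3*v^3*z^2 - 8*v^2*z^4 - 8*v^2*z^3 + 18*v^2 + v*z^5 + v*z^4 - 2*z^2
(4) = -m^3 - m^2 + 12*m + 35
(5) = 21*p^4 - 6*p^2 - 27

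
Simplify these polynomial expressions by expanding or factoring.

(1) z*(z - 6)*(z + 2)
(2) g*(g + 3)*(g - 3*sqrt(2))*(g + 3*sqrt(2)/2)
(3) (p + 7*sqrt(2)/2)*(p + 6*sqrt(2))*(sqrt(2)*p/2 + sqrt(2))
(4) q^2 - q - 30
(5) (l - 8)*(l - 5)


(1) = z^3 - 4*z^2 - 12*z
(2) = g^4 - 3*sqrt(2)*g^3/2 + 3*g^3 - 9*g^2 - 9*sqrt(2)*g^2/2 - 27*g
(3) = sqrt(2)*p^3/2 + sqrt(2)*p^2 + 19*p^2/2 + 19*p + 21*sqrt(2)*p + 42*sqrt(2)
(4) = (q - 6)*(q + 5)
(5) = l^2 - 13*l + 40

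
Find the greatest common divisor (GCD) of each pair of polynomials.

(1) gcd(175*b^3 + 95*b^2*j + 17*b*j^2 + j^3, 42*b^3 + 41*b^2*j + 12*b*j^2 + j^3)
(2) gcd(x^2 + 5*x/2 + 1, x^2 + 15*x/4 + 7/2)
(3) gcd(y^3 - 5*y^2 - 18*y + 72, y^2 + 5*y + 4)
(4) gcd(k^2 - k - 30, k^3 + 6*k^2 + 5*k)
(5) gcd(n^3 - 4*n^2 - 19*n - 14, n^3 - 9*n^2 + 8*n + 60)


(1) = gcd((5*b + j)^2*(7*b + j), (2*b + j)*(3*b + j)*(7*b + j)) = 7*b + j
(2) = gcd((x + 1/2)*(x + 2), (x + 7/4)*(x + 2)) = x + 2
(3) = y + 4
(4) = k + 5
(5) = gcd((n - 7)*(n + 1)*(n + 2), (n - 6)*(n - 5)*(n + 2)) = n + 2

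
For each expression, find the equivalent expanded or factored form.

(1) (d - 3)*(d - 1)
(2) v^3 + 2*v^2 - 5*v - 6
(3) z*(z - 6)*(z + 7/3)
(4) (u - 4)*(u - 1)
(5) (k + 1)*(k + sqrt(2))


(1) = d^2 - 4*d + 3
(2) = (v - 2)*(v + 1)*(v + 3)
(3) = z^3 - 11*z^2/3 - 14*z
(4) = u^2 - 5*u + 4
(5) = k^2 + k + sqrt(2)*k + sqrt(2)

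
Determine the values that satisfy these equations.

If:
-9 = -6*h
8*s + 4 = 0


Then:
h = 3/2
s = -1/2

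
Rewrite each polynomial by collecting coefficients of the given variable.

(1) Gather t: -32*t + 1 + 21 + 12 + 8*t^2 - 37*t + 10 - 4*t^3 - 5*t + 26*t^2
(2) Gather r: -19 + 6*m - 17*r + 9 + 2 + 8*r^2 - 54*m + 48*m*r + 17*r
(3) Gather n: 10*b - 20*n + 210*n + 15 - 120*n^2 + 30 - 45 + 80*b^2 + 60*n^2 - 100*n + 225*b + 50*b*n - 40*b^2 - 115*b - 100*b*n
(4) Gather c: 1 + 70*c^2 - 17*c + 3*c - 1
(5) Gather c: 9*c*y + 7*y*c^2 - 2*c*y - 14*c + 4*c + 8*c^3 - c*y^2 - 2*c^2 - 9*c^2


(1) = -4*t^3 + 34*t^2 - 74*t + 44
(2) = 48*m*r - 48*m + 8*r^2 - 8
(3) = 40*b^2 + 120*b - 60*n^2 + n*(90 - 50*b)
(4) = 70*c^2 - 14*c
(5) = 8*c^3 + c^2*(7*y - 11) + c*(-y^2 + 7*y - 10)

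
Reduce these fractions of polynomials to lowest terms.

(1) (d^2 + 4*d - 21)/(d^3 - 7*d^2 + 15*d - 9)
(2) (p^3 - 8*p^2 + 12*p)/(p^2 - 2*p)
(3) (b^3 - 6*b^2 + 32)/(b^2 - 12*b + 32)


(1) = (d + 7)/(d^2 - 4*d + 3)
(2) = p - 6
(3) = (b^2 - 2*b - 8)/(b - 8)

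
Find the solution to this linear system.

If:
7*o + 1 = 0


Then:
o = -1/7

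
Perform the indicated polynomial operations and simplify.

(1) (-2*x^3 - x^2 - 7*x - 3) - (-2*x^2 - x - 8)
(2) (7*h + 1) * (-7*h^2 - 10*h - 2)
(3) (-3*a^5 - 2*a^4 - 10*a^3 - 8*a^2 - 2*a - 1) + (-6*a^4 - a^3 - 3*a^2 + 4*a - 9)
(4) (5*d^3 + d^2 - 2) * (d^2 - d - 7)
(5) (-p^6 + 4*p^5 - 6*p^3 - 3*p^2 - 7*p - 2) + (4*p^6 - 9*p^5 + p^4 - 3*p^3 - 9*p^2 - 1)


(1) = -2*x^3 + x^2 - 6*x + 5
(2) = -49*h^3 - 77*h^2 - 24*h - 2
(3) = -3*a^5 - 8*a^4 - 11*a^3 - 11*a^2 + 2*a - 10
(4) = 5*d^5 - 4*d^4 - 36*d^3 - 9*d^2 + 2*d + 14
(5) = 3*p^6 - 5*p^5 + p^4 - 9*p^3 - 12*p^2 - 7*p - 3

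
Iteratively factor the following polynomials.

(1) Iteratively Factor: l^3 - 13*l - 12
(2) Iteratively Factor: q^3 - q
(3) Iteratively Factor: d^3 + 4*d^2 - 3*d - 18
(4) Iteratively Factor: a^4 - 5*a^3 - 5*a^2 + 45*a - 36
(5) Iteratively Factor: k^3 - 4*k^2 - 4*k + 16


(1) = (l - 4)*(l^2 + 4*l + 3) = (l - 4)*(l + 1)*(l + 3)
(2) = (q + 1)*(q^2 - q) = q*(q + 1)*(q - 1)
(3) = (d + 3)*(d^2 + d - 6) = (d - 2)*(d + 3)*(d + 3)
(4) = (a - 3)*(a^3 - 2*a^2 - 11*a + 12) = (a - 3)*(a - 1)*(a^2 - a - 12) = (a - 4)*(a - 3)*(a - 1)*(a + 3)
(5) = (k - 2)*(k^2 - 2*k - 8) = (k - 2)*(k + 2)*(k - 4)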